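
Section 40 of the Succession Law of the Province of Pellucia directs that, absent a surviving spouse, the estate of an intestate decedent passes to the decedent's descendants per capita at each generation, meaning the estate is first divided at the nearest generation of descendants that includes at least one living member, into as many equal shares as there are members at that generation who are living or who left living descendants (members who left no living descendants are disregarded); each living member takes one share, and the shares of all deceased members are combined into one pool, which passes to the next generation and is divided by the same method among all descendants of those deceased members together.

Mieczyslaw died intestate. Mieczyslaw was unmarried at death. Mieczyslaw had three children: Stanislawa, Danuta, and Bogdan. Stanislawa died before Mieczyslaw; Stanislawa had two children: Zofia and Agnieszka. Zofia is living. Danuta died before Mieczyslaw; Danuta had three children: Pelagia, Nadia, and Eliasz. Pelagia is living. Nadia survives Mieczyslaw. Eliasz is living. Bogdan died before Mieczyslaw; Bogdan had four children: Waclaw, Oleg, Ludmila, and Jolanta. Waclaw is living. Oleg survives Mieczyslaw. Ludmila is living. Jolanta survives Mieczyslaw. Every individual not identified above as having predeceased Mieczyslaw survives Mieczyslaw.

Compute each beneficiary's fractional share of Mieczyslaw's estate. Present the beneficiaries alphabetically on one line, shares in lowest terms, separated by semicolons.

Agnieszka 1/9; Eliasz 1/9; Jolanta 1/9; Ludmila 1/9; Nadia 1/9; Oleg 1/9; Pelagia 1/9; Waclaw 1/9; Zofia 1/9

There is no surviving spouse, so the entire estate passes to Mieczyslaw's descendants per capita at each generation.
No one at generation 1 (Stanislawa, Danuta, Bogdan) is living; moving to the next generation.
At generation 2 (Zofia, Agnieszka, Pelagia, Nadia, Eliasz, Waclaw, Oleg, Ludmila, Jolanta) there are 9 shares of (1)/9 = 1/9 each.
Living: Zofia, Agnieszka, Pelagia, Nadia, Eliasz, Waclaw, Oleg, Ludmila, and Jolanta — each takes 1/9.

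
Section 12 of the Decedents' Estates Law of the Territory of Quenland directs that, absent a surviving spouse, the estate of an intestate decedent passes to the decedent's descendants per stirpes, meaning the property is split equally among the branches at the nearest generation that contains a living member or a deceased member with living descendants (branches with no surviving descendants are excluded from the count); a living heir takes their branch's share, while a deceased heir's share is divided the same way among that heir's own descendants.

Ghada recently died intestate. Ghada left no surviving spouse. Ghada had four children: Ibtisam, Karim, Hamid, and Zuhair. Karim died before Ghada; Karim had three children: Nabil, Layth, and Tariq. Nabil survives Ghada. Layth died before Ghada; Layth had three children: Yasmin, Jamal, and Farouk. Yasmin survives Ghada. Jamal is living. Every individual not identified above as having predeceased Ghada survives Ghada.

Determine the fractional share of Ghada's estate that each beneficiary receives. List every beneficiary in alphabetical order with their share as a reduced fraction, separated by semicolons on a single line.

There is no surviving spouse, so the entire estate passes to Ghada's descendants per stirpes.
The estate is divided into 4 equal shares of 1/4 among Ibtisam, Karim, Hamid, Zuhair.
Ibtisam is living and takes 1/4.
Karim predeceased; the 1/4 allotted to Karim's branch passes to Karim's issue by representation.
The 1/4 is divided into 3 equal shares of 1/12 among Nabil, Layth, Tariq.
Nabil is living and takes 1/12.
Layth predeceased; the 1/12 allotted to Layth's branch passes to Layth's issue by representation.
The 1/12 is divided into 3 equal shares of 1/36 among Yasmin, Jamal, Farouk.
Yasmin is living and takes 1/36.
Jamal is living and takes 1/36.
Farouk is living and takes 1/36.
Tariq is living and takes 1/12.
Hamid is living and takes 1/4.
Zuhair is living and takes 1/4.

Farouk 1/36; Hamid 1/4; Ibtisam 1/4; Jamal 1/36; Nabil 1/12; Tariq 1/12; Yasmin 1/36; Zuhair 1/4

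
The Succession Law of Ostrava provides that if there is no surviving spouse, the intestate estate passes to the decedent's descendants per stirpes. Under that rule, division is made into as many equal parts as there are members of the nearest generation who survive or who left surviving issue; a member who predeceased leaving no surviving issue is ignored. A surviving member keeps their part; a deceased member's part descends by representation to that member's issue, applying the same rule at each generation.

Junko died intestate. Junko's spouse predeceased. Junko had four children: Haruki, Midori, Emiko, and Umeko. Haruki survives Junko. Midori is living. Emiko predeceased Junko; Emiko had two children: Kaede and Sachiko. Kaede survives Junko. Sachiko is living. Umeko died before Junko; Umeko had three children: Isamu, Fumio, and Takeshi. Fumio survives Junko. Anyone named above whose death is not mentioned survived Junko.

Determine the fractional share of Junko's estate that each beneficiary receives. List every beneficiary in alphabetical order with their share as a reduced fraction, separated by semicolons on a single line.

Fumio 1/12; Haruki 1/4; Isamu 1/12; Kaede 1/8; Midori 1/4; Sachiko 1/8; Takeshi 1/12

There is no surviving spouse, so the entire estate passes to Junko's descendants per stirpes.
The estate is divided into 4 equal shares of 1/4 among Haruki, Midori, Emiko, Umeko.
Haruki is living and takes 1/4.
Midori is living and takes 1/4.
Emiko predeceased; the 1/4 allotted to Emiko's branch passes to Emiko's issue by representation.
The 1/4 is divided into 2 equal shares of 1/8 among Kaede, Sachiko.
Kaede is living and takes 1/8.
Sachiko is living and takes 1/8.
Umeko predeceased; the 1/4 allotted to Umeko's branch passes to Umeko's issue by representation.
The 1/4 is divided into 3 equal shares of 1/12 among Isamu, Fumio, Takeshi.
Isamu is living and takes 1/12.
Fumio is living and takes 1/12.
Takeshi is living and takes 1/12.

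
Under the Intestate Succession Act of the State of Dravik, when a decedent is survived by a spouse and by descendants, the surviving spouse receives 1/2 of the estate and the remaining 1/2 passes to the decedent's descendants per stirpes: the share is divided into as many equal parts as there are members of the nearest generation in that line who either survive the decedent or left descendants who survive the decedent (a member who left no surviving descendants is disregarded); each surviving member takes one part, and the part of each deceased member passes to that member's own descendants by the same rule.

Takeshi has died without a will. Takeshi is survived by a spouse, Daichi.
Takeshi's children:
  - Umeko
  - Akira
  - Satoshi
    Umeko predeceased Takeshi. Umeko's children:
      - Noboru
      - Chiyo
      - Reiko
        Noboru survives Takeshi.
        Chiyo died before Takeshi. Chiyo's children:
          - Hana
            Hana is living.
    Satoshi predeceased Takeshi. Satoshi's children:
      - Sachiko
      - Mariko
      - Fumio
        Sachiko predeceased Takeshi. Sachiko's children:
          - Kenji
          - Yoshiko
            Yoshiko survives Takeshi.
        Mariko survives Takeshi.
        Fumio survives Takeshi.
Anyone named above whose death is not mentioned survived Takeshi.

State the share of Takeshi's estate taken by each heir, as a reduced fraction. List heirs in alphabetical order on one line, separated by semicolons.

Akira 1/6; Daichi 1/2; Fumio 1/18; Hana 1/18; Kenji 1/36; Mariko 1/18; Noboru 1/18; Reiko 1/18; Yoshiko 1/36

Daichi, as surviving spouse, takes 1/2.
The remaining 1/2 passes to Takeshi's descendants per stirpes.
The 1/2 is divided into 3 equal shares of 1/6 among Umeko, Akira, Satoshi.
Umeko predeceased; the 1/6 allotted to Umeko's branch passes to Umeko's issue by representation.
The 1/6 is divided into 3 equal shares of 1/18 among Noboru, Chiyo, Reiko.
Noboru is living and takes 1/18.
Chiyo predeceased; the 1/18 allotted to Chiyo's branch passes to Chiyo's issue by representation.
Hana is the sole taker at this level and receives the full 1/18.
Reiko is living and takes 1/18.
Akira is living and takes 1/6.
Satoshi predeceased; the 1/6 allotted to Satoshi's branch passes to Satoshi's issue by representation.
The 1/6 is divided into 3 equal shares of 1/18 among Sachiko, Mariko, Fumio.
Sachiko predeceased; the 1/18 allotted to Sachiko's branch passes to Sachiko's issue by representation.
The 1/18 is divided into 2 equal shares of 1/36 among Kenji, Yoshiko.
Kenji is living and takes 1/36.
Yoshiko is living and takes 1/36.
Mariko is living and takes 1/18.
Fumio is living and takes 1/18.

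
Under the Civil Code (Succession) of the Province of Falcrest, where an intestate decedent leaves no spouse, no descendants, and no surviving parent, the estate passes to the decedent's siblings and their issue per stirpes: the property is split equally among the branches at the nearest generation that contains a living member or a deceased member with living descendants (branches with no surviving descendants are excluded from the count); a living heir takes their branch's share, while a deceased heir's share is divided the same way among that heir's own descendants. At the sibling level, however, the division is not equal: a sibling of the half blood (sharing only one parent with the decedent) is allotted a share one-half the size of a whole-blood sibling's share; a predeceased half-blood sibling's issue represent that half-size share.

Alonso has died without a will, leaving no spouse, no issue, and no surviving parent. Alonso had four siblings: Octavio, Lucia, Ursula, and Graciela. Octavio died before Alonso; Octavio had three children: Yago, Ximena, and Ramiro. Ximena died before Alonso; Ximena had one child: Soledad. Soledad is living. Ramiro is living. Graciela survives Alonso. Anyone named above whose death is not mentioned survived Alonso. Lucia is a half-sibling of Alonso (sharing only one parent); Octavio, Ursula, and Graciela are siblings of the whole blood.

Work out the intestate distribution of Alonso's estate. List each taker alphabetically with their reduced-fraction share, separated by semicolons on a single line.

Graciela 2/7; Lucia 1/7; Ramiro 2/21; Soledad 2/21; Ursula 2/7; Yago 2/21

No spouse, descendants, or parent survives, so the estate passes to Alonso's siblings per stirpes.
Half-blood siblings count for one-half the weight of whole-blood siblings at the initial division.
Dividing 1 in proportion to weights (total weight 7/2): Octavio (weight 1) → 2/7; Lucia (weight 1/2) → 1/7; Ursula (weight 1) → 2/7; Graciela (weight 1) → 2/7.
Octavio predeceased; the 2/7 allotted to Octavio's branch passes to Octavio's issue by representation.
The 2/7 is divided into 3 equal shares of 2/21 among Yago, Ximena, Ramiro.
Yago is living and takes 2/21.
Ximena predeceased; the 2/21 allotted to Ximena's branch passes to Ximena's issue by representation.
Soledad is the sole taker at this level and receives the full 2/21.
Ramiro is living and takes 2/21.
Lucia is living and takes 1/7.
Ursula is living and takes 2/7.
Graciela is living and takes 2/7.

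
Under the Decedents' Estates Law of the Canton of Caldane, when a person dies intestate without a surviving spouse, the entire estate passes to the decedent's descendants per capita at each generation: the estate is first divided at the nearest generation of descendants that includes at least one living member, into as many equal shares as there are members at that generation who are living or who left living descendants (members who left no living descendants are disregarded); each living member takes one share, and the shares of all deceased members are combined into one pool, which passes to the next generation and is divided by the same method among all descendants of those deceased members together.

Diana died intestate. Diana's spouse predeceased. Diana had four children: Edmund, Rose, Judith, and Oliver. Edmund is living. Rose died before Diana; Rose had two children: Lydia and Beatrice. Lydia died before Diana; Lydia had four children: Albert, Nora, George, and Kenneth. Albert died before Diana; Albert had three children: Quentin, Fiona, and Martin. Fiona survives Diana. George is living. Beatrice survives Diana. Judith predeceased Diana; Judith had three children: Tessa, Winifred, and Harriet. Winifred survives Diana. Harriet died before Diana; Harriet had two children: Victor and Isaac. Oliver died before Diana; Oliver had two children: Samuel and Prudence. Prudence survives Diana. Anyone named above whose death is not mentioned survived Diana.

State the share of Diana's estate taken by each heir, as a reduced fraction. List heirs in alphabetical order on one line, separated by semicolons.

Beatrice 3/28; Edmund 1/4; Fiona 1/84; George 1/28; Isaac 1/28; Kenneth 1/28; Martin 1/84; Nora 1/28; Prudence 3/28; Quentin 1/84; Samuel 3/28; Tessa 3/28; Victor 1/28; Winifred 3/28

There is no surviving spouse, so the entire estate passes to Diana's descendants per capita at each generation.
At generation 1 (Edmund, Rose, Judith, Oliver) there are 4 shares of (1)/4 = 1/4 each.
Living: Edmund — each takes 1/4.
Deceased: Rose, Judith, and Oliver. Their combined 3/4 is pooled and carried to generation 2.
At generation 2 (Lydia, Beatrice, Tessa, Winifred, Harriet, Samuel, Prudence) there are 7 shares of (3/4)/7 = 3/28 each.
Living: Beatrice, Tessa, Winifred, Samuel, and Prudence — each takes 3/28.
Deceased: Lydia and Harriet. Their combined 3/14 is pooled and carried to generation 3.
At generation 3 (Albert, Nora, George, Kenneth, Victor, Isaac) there are 6 shares of (3/14)/6 = 1/28 each.
Living: Nora, George, Kenneth, Victor, and Isaac — each takes 1/28.
Deceased: Albert. That 1/28 share is carried to generation 4.
At generation 4 (Quentin, Fiona, Martin) there are 3 shares of (1/28)/3 = 1/84 each.
Living: Quentin, Fiona, and Martin — each takes 1/84.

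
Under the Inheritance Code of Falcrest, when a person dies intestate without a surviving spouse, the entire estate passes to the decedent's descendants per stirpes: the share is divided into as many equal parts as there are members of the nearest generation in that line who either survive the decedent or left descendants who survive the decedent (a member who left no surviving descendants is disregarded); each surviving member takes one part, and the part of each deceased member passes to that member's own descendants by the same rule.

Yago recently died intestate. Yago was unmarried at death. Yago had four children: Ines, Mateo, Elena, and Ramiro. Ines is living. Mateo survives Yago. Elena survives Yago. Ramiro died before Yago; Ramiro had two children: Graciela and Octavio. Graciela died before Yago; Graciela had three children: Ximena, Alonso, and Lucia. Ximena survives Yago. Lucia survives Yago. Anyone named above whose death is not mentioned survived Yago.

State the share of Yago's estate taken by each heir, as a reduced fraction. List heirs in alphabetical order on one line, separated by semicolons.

There is no surviving spouse, so the entire estate passes to Yago's descendants per stirpes.
The estate is divided into 4 equal shares of 1/4 among Ines, Mateo, Elena, Ramiro.
Ines is living and takes 1/4.
Mateo is living and takes 1/4.
Elena is living and takes 1/4.
Ramiro predeceased; the 1/4 allotted to Ramiro's branch passes to Ramiro's issue by representation.
The 1/4 is divided into 2 equal shares of 1/8 among Graciela, Octavio.
Graciela predeceased; the 1/8 allotted to Graciela's branch passes to Graciela's issue by representation.
The 1/8 is divided into 3 equal shares of 1/24 among Ximena, Alonso, Lucia.
Ximena is living and takes 1/24.
Alonso is living and takes 1/24.
Lucia is living and takes 1/24.
Octavio is living and takes 1/8.

Alonso 1/24; Elena 1/4; Ines 1/4; Lucia 1/24; Mateo 1/4; Octavio 1/8; Ximena 1/24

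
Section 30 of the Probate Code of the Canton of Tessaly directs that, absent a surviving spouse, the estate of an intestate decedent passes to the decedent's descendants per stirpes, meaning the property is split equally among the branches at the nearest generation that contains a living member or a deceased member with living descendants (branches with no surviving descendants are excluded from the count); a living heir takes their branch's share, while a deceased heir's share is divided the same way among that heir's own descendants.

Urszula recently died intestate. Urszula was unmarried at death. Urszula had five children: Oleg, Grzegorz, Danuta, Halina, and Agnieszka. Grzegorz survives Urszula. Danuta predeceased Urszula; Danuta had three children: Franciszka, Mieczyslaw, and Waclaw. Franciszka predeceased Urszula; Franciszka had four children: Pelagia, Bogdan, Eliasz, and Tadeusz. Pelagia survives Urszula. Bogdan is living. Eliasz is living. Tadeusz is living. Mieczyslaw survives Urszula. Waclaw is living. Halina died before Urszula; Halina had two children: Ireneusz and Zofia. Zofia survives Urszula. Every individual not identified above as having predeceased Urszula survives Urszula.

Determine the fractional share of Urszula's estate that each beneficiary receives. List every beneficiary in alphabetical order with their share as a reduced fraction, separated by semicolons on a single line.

Agnieszka 1/5; Bogdan 1/60; Eliasz 1/60; Grzegorz 1/5; Ireneusz 1/10; Mieczyslaw 1/15; Oleg 1/5; Pelagia 1/60; Tadeusz 1/60; Waclaw 1/15; Zofia 1/10

There is no surviving spouse, so the entire estate passes to Urszula's descendants per stirpes.
The estate is divided into 5 equal shares of 1/5 among Oleg, Grzegorz, Danuta, Halina, Agnieszka.
Oleg is living and takes 1/5.
Grzegorz is living and takes 1/5.
Danuta predeceased; the 1/5 allotted to Danuta's branch passes to Danuta's issue by representation.
The 1/5 is divided into 3 equal shares of 1/15 among Franciszka, Mieczyslaw, Waclaw.
Franciszka predeceased; the 1/15 allotted to Franciszka's branch passes to Franciszka's issue by representation.
The 1/15 is divided into 4 equal shares of 1/60 among Pelagia, Bogdan, Eliasz, Tadeusz.
Pelagia is living and takes 1/60.
Bogdan is living and takes 1/60.
Eliasz is living and takes 1/60.
Tadeusz is living and takes 1/60.
Mieczyslaw is living and takes 1/15.
Waclaw is living and takes 1/15.
Halina predeceased; the 1/5 allotted to Halina's branch passes to Halina's issue by representation.
The 1/5 is divided into 2 equal shares of 1/10 among Ireneusz, Zofia.
Ireneusz is living and takes 1/10.
Zofia is living and takes 1/10.
Agnieszka is living and takes 1/5.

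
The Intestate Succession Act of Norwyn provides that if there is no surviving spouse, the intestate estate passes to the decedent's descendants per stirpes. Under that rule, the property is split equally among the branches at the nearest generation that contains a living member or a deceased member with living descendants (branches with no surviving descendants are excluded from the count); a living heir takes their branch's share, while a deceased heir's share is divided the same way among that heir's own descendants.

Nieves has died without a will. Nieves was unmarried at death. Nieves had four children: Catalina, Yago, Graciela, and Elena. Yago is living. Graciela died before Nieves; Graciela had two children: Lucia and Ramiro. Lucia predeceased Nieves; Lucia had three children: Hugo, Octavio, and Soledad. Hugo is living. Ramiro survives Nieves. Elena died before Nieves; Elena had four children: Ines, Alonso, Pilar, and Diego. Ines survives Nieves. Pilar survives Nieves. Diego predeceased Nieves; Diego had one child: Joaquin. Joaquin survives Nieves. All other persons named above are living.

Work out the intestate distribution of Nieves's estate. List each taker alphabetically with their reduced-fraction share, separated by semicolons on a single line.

Alonso 1/16; Catalina 1/4; Hugo 1/24; Ines 1/16; Joaquin 1/16; Octavio 1/24; Pilar 1/16; Ramiro 1/8; Soledad 1/24; Yago 1/4

There is no surviving spouse, so the entire estate passes to Nieves's descendants per stirpes.
The estate is divided into 4 equal shares of 1/4 among Catalina, Yago, Graciela, Elena.
Catalina is living and takes 1/4.
Yago is living and takes 1/4.
Graciela predeceased; the 1/4 allotted to Graciela's branch passes to Graciela's issue by representation.
The 1/4 is divided into 2 equal shares of 1/8 among Lucia, Ramiro.
Lucia predeceased; the 1/8 allotted to Lucia's branch passes to Lucia's issue by representation.
The 1/8 is divided into 3 equal shares of 1/24 among Hugo, Octavio, Soledad.
Hugo is living and takes 1/24.
Octavio is living and takes 1/24.
Soledad is living and takes 1/24.
Ramiro is living and takes 1/8.
Elena predeceased; the 1/4 allotted to Elena's branch passes to Elena's issue by representation.
The 1/4 is divided into 4 equal shares of 1/16 among Ines, Alonso, Pilar, Diego.
Ines is living and takes 1/16.
Alonso is living and takes 1/16.
Pilar is living and takes 1/16.
Diego predeceased; the 1/16 allotted to Diego's branch passes to Diego's issue by representation.
Joaquin is the sole taker at this level and receives the full 1/16.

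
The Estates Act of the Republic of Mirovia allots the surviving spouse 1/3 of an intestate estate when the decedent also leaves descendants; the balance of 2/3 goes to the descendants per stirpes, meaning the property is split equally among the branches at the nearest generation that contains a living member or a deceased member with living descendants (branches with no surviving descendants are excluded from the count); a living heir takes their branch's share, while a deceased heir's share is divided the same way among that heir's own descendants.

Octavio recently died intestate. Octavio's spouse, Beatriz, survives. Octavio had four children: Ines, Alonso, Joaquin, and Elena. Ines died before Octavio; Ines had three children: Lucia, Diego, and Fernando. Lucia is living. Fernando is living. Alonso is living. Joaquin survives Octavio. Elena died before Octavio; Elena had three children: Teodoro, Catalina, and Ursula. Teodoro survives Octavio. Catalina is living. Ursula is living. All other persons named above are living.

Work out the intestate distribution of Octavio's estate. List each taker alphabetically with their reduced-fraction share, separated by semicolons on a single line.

Beatriz, as surviving spouse, takes 1/3.
The remaining 2/3 passes to Octavio's descendants per stirpes.
The 2/3 is divided into 4 equal shares of 1/6 among Ines, Alonso, Joaquin, Elena.
Ines predeceased; the 1/6 allotted to Ines's branch passes to Ines's issue by representation.
The 1/6 is divided into 3 equal shares of 1/18 among Lucia, Diego, Fernando.
Lucia is living and takes 1/18.
Diego is living and takes 1/18.
Fernando is living and takes 1/18.
Alonso is living and takes 1/6.
Joaquin is living and takes 1/6.
Elena predeceased; the 1/6 allotted to Elena's branch passes to Elena's issue by representation.
The 1/6 is divided into 3 equal shares of 1/18 among Teodoro, Catalina, Ursula.
Teodoro is living and takes 1/18.
Catalina is living and takes 1/18.
Ursula is living and takes 1/18.

Alonso 1/6; Beatriz 1/3; Catalina 1/18; Diego 1/18; Fernando 1/18; Joaquin 1/6; Lucia 1/18; Teodoro 1/18; Ursula 1/18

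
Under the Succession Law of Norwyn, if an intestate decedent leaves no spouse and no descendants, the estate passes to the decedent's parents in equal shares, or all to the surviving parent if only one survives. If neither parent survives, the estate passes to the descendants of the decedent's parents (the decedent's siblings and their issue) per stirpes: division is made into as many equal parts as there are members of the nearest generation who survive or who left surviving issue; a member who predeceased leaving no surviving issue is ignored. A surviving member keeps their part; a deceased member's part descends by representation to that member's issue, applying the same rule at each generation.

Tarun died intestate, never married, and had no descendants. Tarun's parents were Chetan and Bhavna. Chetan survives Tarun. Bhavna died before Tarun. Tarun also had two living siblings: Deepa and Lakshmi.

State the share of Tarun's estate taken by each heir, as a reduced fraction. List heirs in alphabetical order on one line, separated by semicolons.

Only one parent, Chetan, survives, so Chetan takes the entire estate. The siblings take nothing because a surviving parent has priority.

Chetan 1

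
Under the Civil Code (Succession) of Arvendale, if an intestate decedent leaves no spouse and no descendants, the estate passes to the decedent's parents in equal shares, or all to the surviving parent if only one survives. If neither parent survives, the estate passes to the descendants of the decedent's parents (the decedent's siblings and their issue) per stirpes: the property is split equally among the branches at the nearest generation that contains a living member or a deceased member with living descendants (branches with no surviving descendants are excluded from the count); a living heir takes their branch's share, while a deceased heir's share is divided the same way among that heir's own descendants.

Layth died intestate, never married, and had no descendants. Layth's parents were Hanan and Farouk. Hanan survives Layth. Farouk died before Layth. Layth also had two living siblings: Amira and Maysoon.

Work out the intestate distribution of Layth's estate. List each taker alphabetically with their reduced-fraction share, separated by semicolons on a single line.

Only one parent, Hanan, survives, so Hanan takes the entire estate. The siblings take nothing because a surviving parent has priority.

Hanan 1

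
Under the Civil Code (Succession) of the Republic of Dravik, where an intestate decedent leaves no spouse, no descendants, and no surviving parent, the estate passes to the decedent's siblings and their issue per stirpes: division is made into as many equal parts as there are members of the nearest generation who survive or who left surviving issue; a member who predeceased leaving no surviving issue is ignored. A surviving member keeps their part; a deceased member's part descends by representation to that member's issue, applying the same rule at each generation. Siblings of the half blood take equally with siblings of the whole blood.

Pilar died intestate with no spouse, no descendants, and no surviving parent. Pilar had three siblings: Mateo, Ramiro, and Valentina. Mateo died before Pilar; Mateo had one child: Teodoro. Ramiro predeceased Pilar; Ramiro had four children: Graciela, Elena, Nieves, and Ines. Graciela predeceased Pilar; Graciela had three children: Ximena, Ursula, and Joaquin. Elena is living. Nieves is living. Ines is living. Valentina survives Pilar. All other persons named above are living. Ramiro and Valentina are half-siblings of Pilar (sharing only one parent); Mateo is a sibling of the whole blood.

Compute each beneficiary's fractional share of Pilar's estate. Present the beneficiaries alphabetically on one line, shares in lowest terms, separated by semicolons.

Elena 1/12; Ines 1/12; Joaquin 1/36; Nieves 1/12; Teodoro 1/3; Ursula 1/36; Valentina 1/3; Ximena 1/36

No spouse, descendants, or parent survives, so the estate passes to Pilar's siblings per stirpes.
Half-blood and whole-blood siblings take equally under the stated rule.
The estate is divided into 3 equal shares of 1/3 among Mateo, Ramiro, Valentina.
Mateo predeceased; the 1/3 allotted to Mateo's branch passes to Mateo's issue by representation.
Teodoro is the sole taker at this level and receives the full 1/3.
Ramiro predeceased; the 1/3 allotted to Ramiro's branch passes to Ramiro's issue by representation.
The 1/3 is divided into 4 equal shares of 1/12 among Graciela, Elena, Nieves, Ines.
Graciela predeceased; the 1/12 allotted to Graciela's branch passes to Graciela's issue by representation.
The 1/12 is divided into 3 equal shares of 1/36 among Ximena, Ursula, Joaquin.
Ximena is living and takes 1/36.
Ursula is living and takes 1/36.
Joaquin is living and takes 1/36.
Elena is living and takes 1/12.
Nieves is living and takes 1/12.
Ines is living and takes 1/12.
Valentina is living and takes 1/3.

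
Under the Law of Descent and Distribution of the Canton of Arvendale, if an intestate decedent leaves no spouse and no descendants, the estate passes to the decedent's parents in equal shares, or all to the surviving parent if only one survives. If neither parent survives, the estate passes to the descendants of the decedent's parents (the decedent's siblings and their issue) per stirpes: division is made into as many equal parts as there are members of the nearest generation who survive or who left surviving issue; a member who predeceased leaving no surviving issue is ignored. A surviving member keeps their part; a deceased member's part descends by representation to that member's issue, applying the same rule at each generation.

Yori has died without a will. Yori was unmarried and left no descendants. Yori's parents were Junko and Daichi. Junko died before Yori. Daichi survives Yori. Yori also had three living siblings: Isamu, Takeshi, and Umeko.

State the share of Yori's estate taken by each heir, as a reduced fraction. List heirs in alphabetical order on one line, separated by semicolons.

Daichi 1

Only one parent, Daichi, survives, so Daichi takes the entire estate. The siblings take nothing because a surviving parent has priority.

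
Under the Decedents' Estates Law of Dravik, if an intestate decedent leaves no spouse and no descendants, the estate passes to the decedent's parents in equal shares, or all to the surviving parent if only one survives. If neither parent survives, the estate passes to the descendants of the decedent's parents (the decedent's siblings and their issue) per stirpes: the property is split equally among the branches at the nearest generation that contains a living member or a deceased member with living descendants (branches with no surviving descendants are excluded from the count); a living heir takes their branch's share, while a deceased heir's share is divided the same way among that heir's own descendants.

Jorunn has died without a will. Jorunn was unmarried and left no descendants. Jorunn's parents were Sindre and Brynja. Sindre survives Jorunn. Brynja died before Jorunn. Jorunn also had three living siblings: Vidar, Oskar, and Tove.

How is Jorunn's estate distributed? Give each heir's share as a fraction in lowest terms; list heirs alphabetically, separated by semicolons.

Sindre 1

Only one parent, Sindre, survives, so Sindre takes the entire estate. The siblings take nothing because a surviving parent has priority.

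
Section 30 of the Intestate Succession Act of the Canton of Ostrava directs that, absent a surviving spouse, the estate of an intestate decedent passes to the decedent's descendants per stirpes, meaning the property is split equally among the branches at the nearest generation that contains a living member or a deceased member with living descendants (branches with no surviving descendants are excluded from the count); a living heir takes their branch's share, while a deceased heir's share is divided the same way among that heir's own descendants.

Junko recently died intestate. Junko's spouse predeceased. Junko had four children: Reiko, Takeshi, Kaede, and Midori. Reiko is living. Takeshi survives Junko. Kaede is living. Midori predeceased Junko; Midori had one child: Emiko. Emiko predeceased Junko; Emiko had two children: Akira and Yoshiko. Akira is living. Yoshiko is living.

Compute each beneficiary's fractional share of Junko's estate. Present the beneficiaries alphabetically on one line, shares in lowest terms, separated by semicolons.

There is no surviving spouse, so the entire estate passes to Junko's descendants per stirpes.
The estate is divided into 4 equal shares of 1/4 among Reiko, Takeshi, Kaede, Midori.
Reiko is living and takes 1/4.
Takeshi is living and takes 1/4.
Kaede is living and takes 1/4.
Midori predeceased; the 1/4 allotted to Midori's branch passes to Midori's issue by representation.
Emiko's line is the sole branch at this level, so the full 1/4 passes to Emiko's issue by representation.
The 1/4 is divided into 2 equal shares of 1/8 among Akira, Yoshiko.
Akira is living and takes 1/8.
Yoshiko is living and takes 1/8.

Akira 1/8; Kaede 1/4; Reiko 1/4; Takeshi 1/4; Yoshiko 1/8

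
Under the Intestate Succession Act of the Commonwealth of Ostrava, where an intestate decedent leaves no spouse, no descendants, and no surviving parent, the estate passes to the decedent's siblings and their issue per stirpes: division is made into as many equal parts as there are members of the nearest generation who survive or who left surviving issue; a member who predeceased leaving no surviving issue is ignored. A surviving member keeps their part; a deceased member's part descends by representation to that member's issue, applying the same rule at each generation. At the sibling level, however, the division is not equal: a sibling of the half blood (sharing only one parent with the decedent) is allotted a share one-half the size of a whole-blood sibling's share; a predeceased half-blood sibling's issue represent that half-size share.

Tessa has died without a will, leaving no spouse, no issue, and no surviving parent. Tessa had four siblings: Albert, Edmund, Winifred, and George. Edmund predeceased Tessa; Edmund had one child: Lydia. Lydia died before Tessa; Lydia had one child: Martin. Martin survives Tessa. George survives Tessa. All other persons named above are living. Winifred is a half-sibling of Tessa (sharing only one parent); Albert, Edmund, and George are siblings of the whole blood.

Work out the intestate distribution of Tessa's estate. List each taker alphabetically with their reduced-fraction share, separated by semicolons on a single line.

No spouse, descendants, or parent survives, so the estate passes to Tessa's siblings per stirpes.
Half-blood siblings count for one-half the weight of whole-blood siblings at the initial division.
Dividing 1 in proportion to weights (total weight 7/2): Albert (weight 1) → 2/7; Edmund (weight 1) → 2/7; Winifred (weight 1/2) → 1/7; George (weight 1) → 2/7.
Albert is living and takes 2/7.
Edmund predeceased; the 2/7 allotted to Edmund's branch passes to Edmund's issue by representation.
Lydia's line is the sole branch at this level, so the full 2/7 passes to Lydia's issue by representation.
Martin is the sole taker at this level and receives the full 2/7.
Winifred is living and takes 1/7.
George is living and takes 2/7.

Albert 2/7; George 2/7; Martin 2/7; Winifred 1/7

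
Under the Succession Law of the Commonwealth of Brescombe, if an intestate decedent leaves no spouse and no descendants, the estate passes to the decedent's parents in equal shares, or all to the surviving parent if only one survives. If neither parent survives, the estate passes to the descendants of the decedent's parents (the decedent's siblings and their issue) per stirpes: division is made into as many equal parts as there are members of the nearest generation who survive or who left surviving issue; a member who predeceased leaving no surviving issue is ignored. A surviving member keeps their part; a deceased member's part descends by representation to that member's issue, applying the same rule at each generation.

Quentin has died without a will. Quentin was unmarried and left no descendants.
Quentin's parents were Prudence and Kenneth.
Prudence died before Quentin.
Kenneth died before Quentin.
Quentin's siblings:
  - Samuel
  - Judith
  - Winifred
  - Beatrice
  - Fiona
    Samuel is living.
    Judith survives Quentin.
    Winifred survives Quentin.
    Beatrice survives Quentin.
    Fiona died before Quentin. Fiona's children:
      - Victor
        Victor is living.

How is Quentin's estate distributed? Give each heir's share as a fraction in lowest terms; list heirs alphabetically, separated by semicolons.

Beatrice 1/5; Judith 1/5; Samuel 1/5; Victor 1/5; Winifred 1/5

Neither parent survives and there are no descendants, so the estate passes to Quentin's siblings and their issue per stirpes.
The estate is divided into 5 equal shares of 1/5 among Samuel, Judith, Winifred, Beatrice, Fiona.
Samuel is living and takes 1/5.
Judith is living and takes 1/5.
Winifred is living and takes 1/5.
Beatrice is living and takes 1/5.
Fiona predeceased; the 1/5 allotted to Fiona's branch passes to Fiona's issue by representation.
Victor is the sole taker at this level and receives the full 1/5.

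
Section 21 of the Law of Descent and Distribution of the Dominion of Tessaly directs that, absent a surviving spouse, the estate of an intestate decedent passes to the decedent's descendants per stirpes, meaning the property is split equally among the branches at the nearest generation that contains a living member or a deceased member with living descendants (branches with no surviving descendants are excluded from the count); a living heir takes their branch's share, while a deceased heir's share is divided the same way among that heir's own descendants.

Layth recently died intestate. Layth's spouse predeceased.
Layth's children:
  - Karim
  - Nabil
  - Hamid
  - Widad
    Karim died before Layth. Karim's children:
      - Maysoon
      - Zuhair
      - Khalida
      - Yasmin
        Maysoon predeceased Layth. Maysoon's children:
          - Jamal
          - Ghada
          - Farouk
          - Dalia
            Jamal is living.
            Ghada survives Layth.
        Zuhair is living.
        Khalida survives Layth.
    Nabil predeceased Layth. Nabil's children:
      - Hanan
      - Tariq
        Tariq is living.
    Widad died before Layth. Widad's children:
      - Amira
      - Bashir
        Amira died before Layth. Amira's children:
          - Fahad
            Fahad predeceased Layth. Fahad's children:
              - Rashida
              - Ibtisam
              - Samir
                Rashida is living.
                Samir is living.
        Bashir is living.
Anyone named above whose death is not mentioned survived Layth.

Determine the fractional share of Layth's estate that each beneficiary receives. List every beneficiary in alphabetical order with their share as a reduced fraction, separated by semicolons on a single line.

There is no surviving spouse, so the entire estate passes to Layth's descendants per stirpes.
The estate is divided into 4 equal shares of 1/4 among Karim, Nabil, Hamid, Widad.
Karim predeceased; the 1/4 allotted to Karim's branch passes to Karim's issue by representation.
The 1/4 is divided into 4 equal shares of 1/16 among Maysoon, Zuhair, Khalida, Yasmin.
Maysoon predeceased; the 1/16 allotted to Maysoon's branch passes to Maysoon's issue by representation.
The 1/16 is divided into 4 equal shares of 1/64 among Jamal, Ghada, Farouk, Dalia.
Jamal is living and takes 1/64.
Ghada is living and takes 1/64.
Farouk is living and takes 1/64.
Dalia is living and takes 1/64.
Zuhair is living and takes 1/16.
Khalida is living and takes 1/16.
Yasmin is living and takes 1/16.
Nabil predeceased; the 1/4 allotted to Nabil's branch passes to Nabil's issue by representation.
The 1/4 is divided into 2 equal shares of 1/8 among Hanan, Tariq.
Hanan is living and takes 1/8.
Tariq is living and takes 1/8.
Hamid is living and takes 1/4.
Widad predeceased; the 1/4 allotted to Widad's branch passes to Widad's issue by representation.
The 1/4 is divided into 2 equal shares of 1/8 among Amira, Bashir.
Amira predeceased; the 1/8 allotted to Amira's branch passes to Amira's issue by representation.
Fahad's line is the sole branch at this level, so the full 1/8 passes to Fahad's issue by representation.
The 1/8 is divided into 3 equal shares of 1/24 among Rashida, Ibtisam, Samir.
Rashida is living and takes 1/24.
Ibtisam is living and takes 1/24.
Samir is living and takes 1/24.
Bashir is living and takes 1/8.

Bashir 1/8; Dalia 1/64; Farouk 1/64; Ghada 1/64; Hamid 1/4; Hanan 1/8; Ibtisam 1/24; Jamal 1/64; Khalida 1/16; Rashida 1/24; Samir 1/24; Tariq 1/8; Yasmin 1/16; Zuhair 1/16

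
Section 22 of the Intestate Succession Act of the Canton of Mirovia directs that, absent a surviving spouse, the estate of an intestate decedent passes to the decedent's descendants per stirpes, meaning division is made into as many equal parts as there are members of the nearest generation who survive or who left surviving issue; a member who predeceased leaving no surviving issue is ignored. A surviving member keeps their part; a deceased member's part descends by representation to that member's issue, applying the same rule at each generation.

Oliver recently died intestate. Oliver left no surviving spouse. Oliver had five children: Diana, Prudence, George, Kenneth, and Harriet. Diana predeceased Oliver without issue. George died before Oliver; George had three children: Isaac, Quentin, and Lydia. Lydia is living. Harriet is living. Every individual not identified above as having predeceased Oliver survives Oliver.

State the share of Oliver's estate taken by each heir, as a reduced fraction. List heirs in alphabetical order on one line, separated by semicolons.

Harriet 1/4; Isaac 1/12; Kenneth 1/4; Lydia 1/12; Prudence 1/4; Quentin 1/12

There is no surviving spouse, so the entire estate passes to Oliver's descendants per stirpes.
Diana left no surviving issue, so that branch lapses and is disregarded.
The estate is divided into 4 equal shares of 1/4 among Prudence, George, Kenneth, Harriet.
Prudence is living and takes 1/4.
George predeceased; the 1/4 allotted to George's branch passes to George's issue by representation.
The 1/4 is divided into 3 equal shares of 1/12 among Isaac, Quentin, Lydia.
Isaac is living and takes 1/12.
Quentin is living and takes 1/12.
Lydia is living and takes 1/12.
Kenneth is living and takes 1/4.
Harriet is living and takes 1/4.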